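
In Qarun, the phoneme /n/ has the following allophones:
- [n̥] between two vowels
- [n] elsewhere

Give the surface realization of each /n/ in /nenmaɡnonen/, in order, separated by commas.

Occurrence 1 (position 1): no conditioning environment matches → elsewhere allophone [n].
Occurrence 2 (position 3): no conditioning environment matches → elsewhere allophone [n].
Occurrence 3 (position 7): no conditioning environment matches → elsewhere allophone [n].
Occurrence 4 (position 9): between two vowels → [n̥].
Occurrence 5 (position 11): no conditioning environment matches → elsewhere allophone [n].

[n], [n], [n], [n̥], [n]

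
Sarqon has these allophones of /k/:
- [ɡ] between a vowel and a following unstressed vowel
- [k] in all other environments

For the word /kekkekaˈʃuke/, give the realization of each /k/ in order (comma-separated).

[k], [k], [k], [ɡ], [ɡ]

Occurrence 1 (position 1): no conditioning environment matches → elsewhere allophone [k].
Occurrence 2 (position 3): no conditioning environment matches → elsewhere allophone [k].
Occurrence 3 (position 4): no conditioning environment matches → elsewhere allophone [k].
Occurrence 4 (position 6): between a vowel and a following unstressed vowel → [ɡ].
Occurrence 5 (position 10): between a vowel and a following unstressed vowel → [ɡ].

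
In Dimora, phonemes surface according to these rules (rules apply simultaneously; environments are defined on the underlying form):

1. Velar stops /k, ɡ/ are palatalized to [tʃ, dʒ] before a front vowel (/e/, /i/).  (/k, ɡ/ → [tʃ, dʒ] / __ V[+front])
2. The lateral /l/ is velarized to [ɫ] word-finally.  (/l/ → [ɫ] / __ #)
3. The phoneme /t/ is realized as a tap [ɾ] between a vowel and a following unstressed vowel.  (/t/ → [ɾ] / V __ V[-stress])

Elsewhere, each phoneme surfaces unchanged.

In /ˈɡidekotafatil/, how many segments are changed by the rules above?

Segments that undergo a rule: /ɡ/ → [dʒ] (rule 1); /t/ → [ɾ] (rule 3); /t/ → [ɾ] (rule 3); /l/ → [ɫ] (rule 2).
All other segments surface unchanged.

4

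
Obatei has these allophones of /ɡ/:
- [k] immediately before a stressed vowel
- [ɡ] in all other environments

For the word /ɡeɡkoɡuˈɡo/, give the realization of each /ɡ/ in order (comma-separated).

Occurrence 1 (position 1): no conditioning environment matches → elsewhere allophone [ɡ].
Occurrence 2 (position 3): no conditioning environment matches → elsewhere allophone [ɡ].
Occurrence 3 (position 6): no conditioning environment matches → elsewhere allophone [ɡ].
Occurrence 4 (position 8): immediately before a stressed vowel → [k].

[ɡ], [ɡ], [ɡ], [k]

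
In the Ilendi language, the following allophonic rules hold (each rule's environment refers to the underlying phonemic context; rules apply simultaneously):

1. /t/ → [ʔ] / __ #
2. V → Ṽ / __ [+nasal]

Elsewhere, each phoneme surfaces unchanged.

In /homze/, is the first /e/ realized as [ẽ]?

/e/ (word-final) is in the target of rule 2 but the environment (before a nasal consonant) is not met → [e].
The actual realization is [e], not [ẽ].

No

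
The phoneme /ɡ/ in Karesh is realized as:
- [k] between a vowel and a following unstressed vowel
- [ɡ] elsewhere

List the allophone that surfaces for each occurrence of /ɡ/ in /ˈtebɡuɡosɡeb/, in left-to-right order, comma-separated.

Occurrence 1 (position 4): no conditioning environment matches → elsewhere allophone [ɡ].
Occurrence 2 (position 6): between a vowel and a following unstressed vowel → [k].
Occurrence 3 (position 9): no conditioning environment matches → elsewhere allophone [ɡ].

[ɡ], [k], [ɡ]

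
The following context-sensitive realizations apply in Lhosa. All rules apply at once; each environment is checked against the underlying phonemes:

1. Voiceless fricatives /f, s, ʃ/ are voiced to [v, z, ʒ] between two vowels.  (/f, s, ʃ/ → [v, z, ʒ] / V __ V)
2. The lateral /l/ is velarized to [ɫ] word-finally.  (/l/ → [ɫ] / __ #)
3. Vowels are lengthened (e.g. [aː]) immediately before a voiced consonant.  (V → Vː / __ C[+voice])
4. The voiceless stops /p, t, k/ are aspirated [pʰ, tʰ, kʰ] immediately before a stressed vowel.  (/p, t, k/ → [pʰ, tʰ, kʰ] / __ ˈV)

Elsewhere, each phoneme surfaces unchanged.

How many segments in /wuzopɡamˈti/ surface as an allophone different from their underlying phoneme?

Segments that undergo a rule: /u/ → [uː] (rule 3); /a/ → [aː] (rule 3); /t/ → [tʰ] (rule 4).
All other segments surface unchanged.

3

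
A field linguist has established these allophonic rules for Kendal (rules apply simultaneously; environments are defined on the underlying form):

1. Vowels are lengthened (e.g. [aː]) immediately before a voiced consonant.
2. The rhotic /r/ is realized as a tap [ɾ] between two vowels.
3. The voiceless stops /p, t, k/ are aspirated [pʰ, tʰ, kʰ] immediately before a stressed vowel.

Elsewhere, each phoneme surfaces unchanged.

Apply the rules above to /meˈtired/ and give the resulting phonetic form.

[meˈtʰiːɾeːd]

/m/ stays [m].
/e/ (between /m/ and /t/): rule 1 targets it, but not before a voiced consonant → unchanged [e].
/t/ (between /e/ and /i/): immediately before a stressed vowel, so rule 3 applies → [tʰ].
/i/ (between /t/ and /r/) occurs before a voiced consonant → [iː] by rule 1.
/r/ (between /i/ and /e/): between two vowels, so rule 2 applies → [ɾ].
/e/ (between /r/ and /d/) occurs before a voiced consonant → [eː] by rule 1.
/d/ stays [d].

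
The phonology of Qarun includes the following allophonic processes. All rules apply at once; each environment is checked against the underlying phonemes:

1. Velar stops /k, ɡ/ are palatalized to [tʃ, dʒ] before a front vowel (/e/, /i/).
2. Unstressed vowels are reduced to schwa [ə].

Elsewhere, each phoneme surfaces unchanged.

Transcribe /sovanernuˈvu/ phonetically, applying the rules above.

[səvənərnəˈvu]

/o/ (between /s/ and /v/): in an unstressed syllable, so rule 2 applies → [ə].
/a/ — between /v/ and /n/, in an unstressed syllable — surfaces as [ə] (rule 2).
/e/ meets the environment for rule 2 (in an unstressed syllable) → [ə].
/u/ meets the environment for rule 2 (in an unstressed syllable) → [ə].
/u/ — word-final; rule 2 does not apply here → [u].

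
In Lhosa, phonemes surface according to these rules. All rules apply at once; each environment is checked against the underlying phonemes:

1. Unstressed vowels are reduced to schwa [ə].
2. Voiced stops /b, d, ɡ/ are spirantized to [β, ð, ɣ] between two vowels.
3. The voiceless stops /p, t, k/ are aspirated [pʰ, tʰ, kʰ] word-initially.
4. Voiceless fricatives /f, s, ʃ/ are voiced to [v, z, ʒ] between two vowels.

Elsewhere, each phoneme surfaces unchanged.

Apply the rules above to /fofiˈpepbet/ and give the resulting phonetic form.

/f/ (word-initial): rule 4 targets it, but not between two vowels → unchanged [f].
/o/ meets the environment for rule 1 (in an unstressed syllable) → [ə].
/f/ meets the environment for rule 4 (between two vowels) → [v].
/i/ (between /f/ and /p/) occurs in an unstressed syllable → [ə] by rule 1.
/p/ (between /i/ and /e/) fails the environment for rule 3, so it stays [p].
/e/ (between /p/ and /p/): rule 1 targets it, but not in an unstressed syllable → unchanged [e].
/p/ (between /e/ and /b/) fails the environment for rule 3, so it stays [p].
/b/ — between /p/ and /e/; rule 2 does not apply here → [b].
/e/ (between /b/ and /t/): in an unstressed syllable, so rule 1 applies → [ə].
/t/ (word-final) fails the environment for rule 3, so it stays [t].

[fəvəˈpepbət]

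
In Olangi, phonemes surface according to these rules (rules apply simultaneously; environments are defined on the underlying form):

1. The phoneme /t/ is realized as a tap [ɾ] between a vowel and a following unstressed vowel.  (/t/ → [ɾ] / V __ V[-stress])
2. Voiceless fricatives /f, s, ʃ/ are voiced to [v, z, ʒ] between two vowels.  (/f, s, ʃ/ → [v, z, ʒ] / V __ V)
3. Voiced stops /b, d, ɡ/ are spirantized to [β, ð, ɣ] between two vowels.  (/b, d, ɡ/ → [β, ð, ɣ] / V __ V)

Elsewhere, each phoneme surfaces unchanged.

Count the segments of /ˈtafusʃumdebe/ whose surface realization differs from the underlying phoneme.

2

Segments that undergo a rule: /f/ → [v] (rule 2); /b/ → [β] (rule 3).
All other segments surface unchanged.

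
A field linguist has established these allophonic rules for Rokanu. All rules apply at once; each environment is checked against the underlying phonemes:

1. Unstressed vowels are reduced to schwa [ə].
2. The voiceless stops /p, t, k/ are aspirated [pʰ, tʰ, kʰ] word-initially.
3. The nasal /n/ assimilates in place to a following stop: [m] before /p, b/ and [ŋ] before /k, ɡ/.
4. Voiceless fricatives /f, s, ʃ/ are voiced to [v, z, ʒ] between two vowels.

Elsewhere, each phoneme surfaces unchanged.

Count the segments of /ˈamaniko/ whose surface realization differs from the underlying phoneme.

Segments that undergo a rule: /a/ → [ə] (rule 1); /i/ → [ə] (rule 1); /o/ → [ə] (rule 1).
All other segments surface unchanged.

3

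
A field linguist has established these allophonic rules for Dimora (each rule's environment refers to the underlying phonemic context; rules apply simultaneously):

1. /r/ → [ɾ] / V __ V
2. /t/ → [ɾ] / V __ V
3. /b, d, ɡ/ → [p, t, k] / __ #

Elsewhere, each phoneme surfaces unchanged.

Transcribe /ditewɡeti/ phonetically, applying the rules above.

/d/ (word-initial) fails the environment for rule 3, so it stays [d].
/i/ (between /d/ and /t/): no rule targets it → [i].
/t/ — between /i/ and /e/, between two vowels — surfaces as [ɾ] (rule 2).
/e/ — not in any rule's target class → [e].
/w/ (between /e/ and /ɡ/) is unaffected → [w].
/ɡ/ (between /w/ and /e/) fails the environment for rule 3, so it stays [ɡ].
/e/ stays [e].
/t/ — between /e/ and /i/, between two vowels — surfaces as [ɾ] (rule 2).
/i/ (word-final) is unaffected → [i].

[diɾewɡeɾi]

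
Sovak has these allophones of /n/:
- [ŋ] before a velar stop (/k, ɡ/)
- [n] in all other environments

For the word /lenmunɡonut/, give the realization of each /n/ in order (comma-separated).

[n], [ŋ], [n]

Occurrence 1 (position 3): no conditioning environment matches → elsewhere allophone [n].
Occurrence 2 (position 6): before a velar stop → [ŋ].
Occurrence 3 (position 9): no conditioning environment matches → elsewhere allophone [n].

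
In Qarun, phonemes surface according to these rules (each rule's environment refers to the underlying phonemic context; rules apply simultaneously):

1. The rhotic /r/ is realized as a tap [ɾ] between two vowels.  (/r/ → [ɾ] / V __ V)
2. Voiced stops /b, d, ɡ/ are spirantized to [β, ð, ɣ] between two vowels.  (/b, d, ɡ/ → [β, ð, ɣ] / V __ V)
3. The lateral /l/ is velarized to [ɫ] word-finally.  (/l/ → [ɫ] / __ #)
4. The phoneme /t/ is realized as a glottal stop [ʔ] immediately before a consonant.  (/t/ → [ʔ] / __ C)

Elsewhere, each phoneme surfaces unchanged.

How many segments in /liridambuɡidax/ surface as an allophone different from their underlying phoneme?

Segments that undergo a rule: /r/ → [ɾ] (rule 1); /d/ → [ð] (rule 2); /ɡ/ → [ɣ] (rule 2); /d/ → [ð] (rule 2).
All other segments surface unchanged.

4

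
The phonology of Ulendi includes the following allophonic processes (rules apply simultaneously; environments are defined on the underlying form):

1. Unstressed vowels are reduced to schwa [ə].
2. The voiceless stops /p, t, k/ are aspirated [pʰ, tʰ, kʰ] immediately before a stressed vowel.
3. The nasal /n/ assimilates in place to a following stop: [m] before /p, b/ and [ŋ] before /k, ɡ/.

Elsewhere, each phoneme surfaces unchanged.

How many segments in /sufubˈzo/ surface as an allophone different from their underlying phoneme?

2

Segments that undergo a rule: /u/ → [ə] (rule 1); /u/ → [ə] (rule 1).
All other segments surface unchanged.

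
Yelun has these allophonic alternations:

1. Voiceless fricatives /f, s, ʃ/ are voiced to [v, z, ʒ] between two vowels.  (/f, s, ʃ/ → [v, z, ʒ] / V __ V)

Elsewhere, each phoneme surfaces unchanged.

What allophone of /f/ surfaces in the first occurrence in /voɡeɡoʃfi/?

[f]

/f/ (between /ʃ/ and /i/) is in the target of rule 1 but the environment (between two vowels) is not met → [f].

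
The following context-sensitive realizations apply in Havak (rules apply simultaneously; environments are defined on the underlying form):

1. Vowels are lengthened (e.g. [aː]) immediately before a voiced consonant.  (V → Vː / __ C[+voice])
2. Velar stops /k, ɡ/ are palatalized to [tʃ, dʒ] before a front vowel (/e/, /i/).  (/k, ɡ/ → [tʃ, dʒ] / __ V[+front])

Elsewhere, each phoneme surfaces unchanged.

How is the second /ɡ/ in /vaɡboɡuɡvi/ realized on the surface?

/ɡ/ (between /o/ and /u/) is in the target of rule 2 but the environment (before a front vowel) is not met → [ɡ].

[ɡ]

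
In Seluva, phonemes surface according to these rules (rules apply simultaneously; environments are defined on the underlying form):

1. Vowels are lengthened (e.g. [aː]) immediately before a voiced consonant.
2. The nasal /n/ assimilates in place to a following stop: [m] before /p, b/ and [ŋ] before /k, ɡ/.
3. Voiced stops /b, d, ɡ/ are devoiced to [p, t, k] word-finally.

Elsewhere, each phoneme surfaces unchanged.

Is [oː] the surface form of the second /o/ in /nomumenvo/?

/o/ — word-final; rule 1 does not apply here → [o].
The actual realization is [o], not [oː].

No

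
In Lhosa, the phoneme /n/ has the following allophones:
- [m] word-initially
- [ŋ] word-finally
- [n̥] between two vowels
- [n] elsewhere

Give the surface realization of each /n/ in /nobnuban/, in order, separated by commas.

[m], [n], [ŋ]

Occurrence 1 (position 1): word-initially → [m].
Occurrence 2 (position 4): no conditioning environment matches → elsewhere allophone [n].
Occurrence 3 (position 8): word-finally → [ŋ].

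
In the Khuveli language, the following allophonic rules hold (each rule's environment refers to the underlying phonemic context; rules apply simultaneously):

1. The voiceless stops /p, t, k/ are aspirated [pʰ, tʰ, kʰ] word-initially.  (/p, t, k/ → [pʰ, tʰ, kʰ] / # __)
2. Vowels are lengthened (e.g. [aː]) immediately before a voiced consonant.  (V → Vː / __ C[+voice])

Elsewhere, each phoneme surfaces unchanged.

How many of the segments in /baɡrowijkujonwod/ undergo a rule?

6

Segments that undergo a rule: /a/ → [aː] (rule 2); /o/ → [oː] (rule 2); /i/ → [iː] (rule 2); /u/ → [uː] (rule 2); /o/ → [oː] (rule 2); /o/ → [oː] (rule 2).
All other segments surface unchanged.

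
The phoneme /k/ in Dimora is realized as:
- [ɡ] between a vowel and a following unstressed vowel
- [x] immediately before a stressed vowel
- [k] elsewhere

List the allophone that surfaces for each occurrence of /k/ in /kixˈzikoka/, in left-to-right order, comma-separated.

Occurrence 1 (position 1): no conditioning environment matches → elsewhere allophone [k].
Occurrence 2 (position 6): between a vowel and a following unstressed vowel → [ɡ].
Occurrence 3 (position 8): between a vowel and a following unstressed vowel → [ɡ].

[k], [ɡ], [ɡ]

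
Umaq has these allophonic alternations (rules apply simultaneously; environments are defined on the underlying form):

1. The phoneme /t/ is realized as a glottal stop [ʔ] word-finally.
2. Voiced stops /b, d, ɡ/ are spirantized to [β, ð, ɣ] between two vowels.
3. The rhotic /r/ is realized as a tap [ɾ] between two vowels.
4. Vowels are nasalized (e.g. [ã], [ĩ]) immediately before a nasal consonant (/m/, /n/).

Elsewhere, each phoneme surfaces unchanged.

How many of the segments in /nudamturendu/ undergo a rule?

Segments that undergo a rule: /d/ → [ð] (rule 2); /a/ → [ã] (rule 4); /r/ → [ɾ] (rule 3); /e/ → [ẽ] (rule 4).
All other segments surface unchanged.

4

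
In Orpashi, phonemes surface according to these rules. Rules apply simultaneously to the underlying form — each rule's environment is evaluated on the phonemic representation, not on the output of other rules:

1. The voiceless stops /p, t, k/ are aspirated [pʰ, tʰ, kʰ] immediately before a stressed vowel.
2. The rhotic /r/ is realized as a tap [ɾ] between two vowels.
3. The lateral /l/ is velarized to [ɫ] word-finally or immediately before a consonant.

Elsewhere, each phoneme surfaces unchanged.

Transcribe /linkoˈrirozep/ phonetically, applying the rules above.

[linkoˈɾiɾozep]

/l/ (word-initial) is in the target of rule 3 but the environment (word-finally or immediately before a consonant) is not met → [l].
/i/ — not in any rule's target class → [i].
/n/ — not in any rule's target class → [n].
/k/ (between /n/ and /o/) fails the environment for rule 1, so it stays [k].
/o/ (between /k/ and /r/): no rule targets it → [o].
/r/ — between /o/ and /i/, between two vowels — surfaces as [ɾ] (rule 2).
/i/ (between /r/ and /r/) is unaffected → [i].
/r/ — between /i/ and /o/, between two vowels — surfaces as [ɾ] (rule 2).
/o/ (between /r/ and /z/): no rule targets it → [o].
/z/ (between /o/ and /e/): no rule targets it → [z].
/e/ (between /z/ and /p/) is unaffected → [e].
/p/ (word-final): rule 1 targets it, but not immediately before a stressed vowel → unchanged [p].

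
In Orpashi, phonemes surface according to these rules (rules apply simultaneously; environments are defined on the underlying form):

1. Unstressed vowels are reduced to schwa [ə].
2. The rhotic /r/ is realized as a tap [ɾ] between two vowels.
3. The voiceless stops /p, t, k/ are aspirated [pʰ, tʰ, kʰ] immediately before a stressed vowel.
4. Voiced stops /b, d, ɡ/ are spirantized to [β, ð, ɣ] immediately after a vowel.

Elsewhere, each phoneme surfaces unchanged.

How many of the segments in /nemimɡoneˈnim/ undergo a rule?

Segments that undergo a rule: /e/ → [ə] (rule 1); /i/ → [ə] (rule 1); /o/ → [ə] (rule 1); /e/ → [ə] (rule 1).
All other segments surface unchanged.

4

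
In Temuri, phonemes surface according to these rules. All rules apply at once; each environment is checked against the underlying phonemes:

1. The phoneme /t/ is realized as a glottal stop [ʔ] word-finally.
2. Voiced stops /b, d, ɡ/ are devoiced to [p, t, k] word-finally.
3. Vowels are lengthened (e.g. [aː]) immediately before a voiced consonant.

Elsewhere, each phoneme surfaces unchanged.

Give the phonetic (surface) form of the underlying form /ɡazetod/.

/ɡ/ (word-initial) fails the environment for rule 2, so it stays [ɡ].
/a/ (between /ɡ/ and /z/): before a voiced consonant, so rule 3 applies → [aː].
/z/ (between /a/ and /e/) is unaffected → [z].
/e/ (between /z/ and /t/) is in the target of rule 3 but the environment (before a voiced consonant) is not met → [e].
/t/ — between /e/ and /o/; rule 1 does not apply here → [t].
/o/ (between /t/ and /d/) occurs before a voiced consonant → [oː] by rule 3.
/d/ — word-final, word-finally — surfaces as [t] (rule 2).

[ɡaːzetoːt]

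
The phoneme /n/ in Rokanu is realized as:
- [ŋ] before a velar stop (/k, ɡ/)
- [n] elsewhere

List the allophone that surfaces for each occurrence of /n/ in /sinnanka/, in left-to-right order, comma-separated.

Occurrence 1 (position 3): no conditioning environment matches → elsewhere allophone [n].
Occurrence 2 (position 4): no conditioning environment matches → elsewhere allophone [n].
Occurrence 3 (position 6): before a velar stop → [ŋ].

[n], [n], [ŋ]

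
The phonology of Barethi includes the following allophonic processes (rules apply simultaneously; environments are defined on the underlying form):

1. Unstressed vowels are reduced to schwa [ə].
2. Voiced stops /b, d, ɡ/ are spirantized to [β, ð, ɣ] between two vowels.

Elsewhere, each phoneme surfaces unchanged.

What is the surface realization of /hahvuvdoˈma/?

[həhvəvdəˈma]

/h/ (word-initial) is unaffected → [h].
Rule 1 applies to /a/ (between /h/ and /h/: in an unstressed syllable) → [ə].
/h/ — not in any rule's target class → [h].
/v/ stays [v].
Rule 1 applies to /u/ (between /v/ and /v/: in an unstressed syllable) → [ə].
/v/ — not in any rule's target class → [v].
/d/ (between /v/ and /o/) fails the environment for rule 2, so it stays [d].
/o/ — between /d/ and /m/, in an unstressed syllable — surfaces as [ə] (rule 1).
/m/ — not in any rule's target class → [m].
/a/ (word-final) is in the target of rule 1 but the environment (in an unstressed syllable) is not met → [a].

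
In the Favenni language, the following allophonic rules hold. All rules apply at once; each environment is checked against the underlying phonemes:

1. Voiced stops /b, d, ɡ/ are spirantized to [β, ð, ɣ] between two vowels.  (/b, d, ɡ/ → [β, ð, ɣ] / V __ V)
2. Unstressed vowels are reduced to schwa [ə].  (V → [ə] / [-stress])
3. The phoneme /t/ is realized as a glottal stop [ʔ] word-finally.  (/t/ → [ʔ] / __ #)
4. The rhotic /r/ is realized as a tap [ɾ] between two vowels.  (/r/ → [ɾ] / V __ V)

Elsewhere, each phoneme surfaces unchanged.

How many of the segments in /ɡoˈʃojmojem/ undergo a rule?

Segments that undergo a rule: /o/ → [ə] (rule 2); /o/ → [ə] (rule 2); /e/ → [ə] (rule 2).
All other segments surface unchanged.

3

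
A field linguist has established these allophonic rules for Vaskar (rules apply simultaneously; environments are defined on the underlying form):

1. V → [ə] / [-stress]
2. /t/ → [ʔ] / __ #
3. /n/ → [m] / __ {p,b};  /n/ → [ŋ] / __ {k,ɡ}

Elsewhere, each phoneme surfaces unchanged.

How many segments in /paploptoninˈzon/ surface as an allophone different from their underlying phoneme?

4

Segments that undergo a rule: /a/ → [ə] (rule 1); /o/ → [ə] (rule 1); /o/ → [ə] (rule 1); /i/ → [ə] (rule 1).
All other segments surface unchanged.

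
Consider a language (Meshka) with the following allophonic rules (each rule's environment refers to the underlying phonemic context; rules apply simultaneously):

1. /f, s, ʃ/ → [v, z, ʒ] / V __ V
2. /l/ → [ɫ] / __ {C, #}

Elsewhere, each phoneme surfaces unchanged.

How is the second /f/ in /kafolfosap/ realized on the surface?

[f]

/f/ (between /l/ and /o/) fails the environment for rule 1, so it stays [f].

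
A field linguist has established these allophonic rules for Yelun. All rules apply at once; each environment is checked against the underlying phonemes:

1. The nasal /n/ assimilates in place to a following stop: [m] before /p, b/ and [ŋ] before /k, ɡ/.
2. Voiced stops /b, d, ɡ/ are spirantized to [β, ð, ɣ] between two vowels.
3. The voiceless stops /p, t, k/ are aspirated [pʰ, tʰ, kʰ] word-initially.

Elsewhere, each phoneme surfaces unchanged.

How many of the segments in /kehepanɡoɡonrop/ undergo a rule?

Segments that undergo a rule: /k/ → [kʰ] (rule 3); /n/ → [ŋ] (rule 1); /ɡ/ → [ɣ] (rule 2).
All other segments surface unchanged.

3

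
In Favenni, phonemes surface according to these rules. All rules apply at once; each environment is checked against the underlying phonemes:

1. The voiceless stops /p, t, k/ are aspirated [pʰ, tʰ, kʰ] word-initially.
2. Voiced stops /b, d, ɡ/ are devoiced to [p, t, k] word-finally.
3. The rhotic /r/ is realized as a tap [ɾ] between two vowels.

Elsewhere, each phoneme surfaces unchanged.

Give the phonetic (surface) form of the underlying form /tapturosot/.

/t/ (word-initial) occurs word-initially → [tʰ] by rule 1.
/a/ (between /t/ and /p/): no rule targets it → [a].
/p/ — between /a/ and /t/; rule 1 does not apply here → [p].
/t/ (between /p/ and /u/) fails the environment for rule 1, so it stays [t].
/u/ (between /t/ and /r/): no rule targets it → [u].
Rule 3 applies to /r/ (between /u/ and /o/: between two vowels) → [ɾ].
/o/ (between /r/ and /s/): no rule targets it → [o].
/s/ (between /o/ and /o/) is unaffected → [s].
/o/ stays [o].
/t/ (word-final) fails the environment for rule 1, so it stays [t].

[tʰaptuɾosot]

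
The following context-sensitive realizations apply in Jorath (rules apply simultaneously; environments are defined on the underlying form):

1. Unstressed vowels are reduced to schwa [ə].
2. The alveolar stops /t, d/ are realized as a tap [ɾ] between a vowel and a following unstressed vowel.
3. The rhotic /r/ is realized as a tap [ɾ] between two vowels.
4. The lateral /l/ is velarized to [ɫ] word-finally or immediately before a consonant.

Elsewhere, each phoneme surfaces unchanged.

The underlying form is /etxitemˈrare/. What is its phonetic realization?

/e/ — word-initial, in an unstressed syllable — surfaces as [ə] (rule 1).
/t/ (between /e/ and /x/) is in the target of rule 2 but the environment (between a vowel and a following unstressed vowel) is not met → [t].
/x/ (between /t/ and /i/) is unaffected → [x].
/i/ meets the environment for rule 1 (in an unstressed syllable) → [ə].
/t/ meets the environment for rule 2 (between a vowel and a following unstressed vowel) → [ɾ].
/e/ — between /t/ and /m/, in an unstressed syllable — surfaces as [ə] (rule 1).
/m/ stays [m].
/r/ (between /m/ and /a/) fails the environment for rule 3, so it stays [r].
/a/ (between /r/ and /r/) fails the environment for rule 1, so it stays [a].
/r/ (between /a/ and /e/) occurs between two vowels → [ɾ] by rule 3.
/e/ (word-final) occurs in an unstressed syllable → [ə] by rule 1.

[ətxəɾəmˈraɾə]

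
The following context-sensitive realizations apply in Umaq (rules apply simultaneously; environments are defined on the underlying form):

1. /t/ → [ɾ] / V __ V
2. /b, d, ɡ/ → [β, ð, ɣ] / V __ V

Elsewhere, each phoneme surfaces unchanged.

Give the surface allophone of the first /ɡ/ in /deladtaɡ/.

[ɡ]

/ɡ/ (word-final) fails the environment for rule 2, so it stays [ɡ].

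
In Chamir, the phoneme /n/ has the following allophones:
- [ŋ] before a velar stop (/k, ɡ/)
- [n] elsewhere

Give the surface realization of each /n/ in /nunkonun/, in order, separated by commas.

[n], [ŋ], [n], [n]

Occurrence 1 (position 1): no conditioning environment matches → elsewhere allophone [n].
Occurrence 2 (position 3): before a velar stop → [ŋ].
Occurrence 3 (position 6): no conditioning environment matches → elsewhere allophone [n].
Occurrence 4 (position 8): no conditioning environment matches → elsewhere allophone [n].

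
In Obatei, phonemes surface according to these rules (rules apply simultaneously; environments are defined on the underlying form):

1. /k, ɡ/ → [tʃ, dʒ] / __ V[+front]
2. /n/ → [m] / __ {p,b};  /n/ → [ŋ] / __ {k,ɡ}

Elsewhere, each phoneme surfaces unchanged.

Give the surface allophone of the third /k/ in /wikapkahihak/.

/k/ (word-final) fails the environment for rule 1, so it stays [k].

[k]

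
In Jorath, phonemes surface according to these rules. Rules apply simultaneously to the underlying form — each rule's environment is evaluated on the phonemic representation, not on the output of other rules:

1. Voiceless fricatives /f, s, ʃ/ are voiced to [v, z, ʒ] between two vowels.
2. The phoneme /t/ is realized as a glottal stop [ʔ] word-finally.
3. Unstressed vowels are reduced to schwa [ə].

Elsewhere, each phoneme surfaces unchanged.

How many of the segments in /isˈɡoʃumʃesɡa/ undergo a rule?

Segments that undergo a rule: /i/ → [ə] (rule 3); /ʃ/ → [ʒ] (rule 1); /u/ → [ə] (rule 3); /e/ → [ə] (rule 3); /a/ → [ə] (rule 3).
All other segments surface unchanged.

5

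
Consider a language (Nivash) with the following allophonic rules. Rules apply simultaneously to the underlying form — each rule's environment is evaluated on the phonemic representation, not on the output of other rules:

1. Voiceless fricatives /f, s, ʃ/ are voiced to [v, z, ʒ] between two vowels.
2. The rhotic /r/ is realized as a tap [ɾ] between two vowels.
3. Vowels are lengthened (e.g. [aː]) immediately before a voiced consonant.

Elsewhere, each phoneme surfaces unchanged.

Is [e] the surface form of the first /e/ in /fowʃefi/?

Yes

/e/ (between /ʃ/ and /f/): rule 3 targets it, but not before a voiced consonant → unchanged [e].
The actual realization is [e], which matches [e].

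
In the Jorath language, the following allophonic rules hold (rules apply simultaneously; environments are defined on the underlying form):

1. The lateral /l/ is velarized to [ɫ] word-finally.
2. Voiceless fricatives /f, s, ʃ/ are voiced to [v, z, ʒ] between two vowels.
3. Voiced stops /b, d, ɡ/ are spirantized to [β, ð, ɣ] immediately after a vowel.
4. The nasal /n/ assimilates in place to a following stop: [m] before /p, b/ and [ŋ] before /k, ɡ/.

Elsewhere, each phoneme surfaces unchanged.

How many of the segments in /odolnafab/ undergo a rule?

Segments that undergo a rule: /d/ → [ð] (rule 3); /f/ → [v] (rule 2); /b/ → [β] (rule 3).
All other segments surface unchanged.

3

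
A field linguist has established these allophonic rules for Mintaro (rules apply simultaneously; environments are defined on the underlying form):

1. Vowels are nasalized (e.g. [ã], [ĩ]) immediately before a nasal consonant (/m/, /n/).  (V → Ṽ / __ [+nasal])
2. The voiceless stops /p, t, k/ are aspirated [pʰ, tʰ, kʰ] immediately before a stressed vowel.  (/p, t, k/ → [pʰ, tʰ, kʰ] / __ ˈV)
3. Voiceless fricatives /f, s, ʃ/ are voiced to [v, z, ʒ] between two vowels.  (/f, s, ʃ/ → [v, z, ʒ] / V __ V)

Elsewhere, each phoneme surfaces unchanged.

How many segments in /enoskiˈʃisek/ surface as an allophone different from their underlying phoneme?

Segments that undergo a rule: /e/ → [ẽ] (rule 1); /ʃ/ → [ʒ] (rule 3); /s/ → [z] (rule 3).
All other segments surface unchanged.

3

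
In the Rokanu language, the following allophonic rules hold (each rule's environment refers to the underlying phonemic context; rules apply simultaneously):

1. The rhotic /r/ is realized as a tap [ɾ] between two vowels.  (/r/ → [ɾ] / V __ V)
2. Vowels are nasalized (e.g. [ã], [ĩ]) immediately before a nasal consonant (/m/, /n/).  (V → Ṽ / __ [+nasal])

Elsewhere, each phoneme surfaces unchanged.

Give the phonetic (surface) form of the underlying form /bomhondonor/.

[bõmhõndõnor]

/b/ — not in any rule's target class → [b].
/o/ — between /b/ and /m/, before a nasal consonant — surfaces as [õ] (rule 2).
/m/ (between /o/ and /h/): no rule targets it → [m].
/h/ stays [h].
/o/ meets the environment for rule 2 (before a nasal consonant) → [õ].
/n/ (between /o/ and /d/) is unaffected → [n].
/d/ — not in any rule's target class → [d].
/o/ meets the environment for rule 2 (before a nasal consonant) → [õ].
/n/ (between /o/ and /o/): no rule targets it → [n].
/o/ (between /n/ and /r/): rule 2 targets it, but not before a nasal consonant → unchanged [o].
/r/ (word-final) fails the environment for rule 1, so it stays [r].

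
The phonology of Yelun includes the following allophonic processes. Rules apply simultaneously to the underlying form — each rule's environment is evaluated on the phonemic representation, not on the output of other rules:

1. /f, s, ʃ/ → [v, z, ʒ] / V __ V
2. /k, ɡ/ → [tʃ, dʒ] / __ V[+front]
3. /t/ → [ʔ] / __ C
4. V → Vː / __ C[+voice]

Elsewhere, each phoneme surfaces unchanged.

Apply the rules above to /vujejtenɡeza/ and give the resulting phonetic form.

/u/ — between /v/ and /j/, before a voiced consonant — surfaces as [uː] (rule 4).
/e/ (between /j/ and /j/): before a voiced consonant, so rule 4 applies → [eː].
/t/ — between /j/ and /e/; rule 3 does not apply here → [t].
/e/ (between /t/ and /n/): before a voiced consonant, so rule 4 applies → [eː].
/ɡ/ (between /n/ and /e/): before a front vowel, so rule 2 applies → [dʒ].
Rule 4 applies to /e/ (between /ɡ/ and /z/: before a voiced consonant) → [eː].
/a/ (word-final): rule 4 targets it, but not before a voiced consonant → unchanged [a].

[vuːjeːjteːndʒeːza]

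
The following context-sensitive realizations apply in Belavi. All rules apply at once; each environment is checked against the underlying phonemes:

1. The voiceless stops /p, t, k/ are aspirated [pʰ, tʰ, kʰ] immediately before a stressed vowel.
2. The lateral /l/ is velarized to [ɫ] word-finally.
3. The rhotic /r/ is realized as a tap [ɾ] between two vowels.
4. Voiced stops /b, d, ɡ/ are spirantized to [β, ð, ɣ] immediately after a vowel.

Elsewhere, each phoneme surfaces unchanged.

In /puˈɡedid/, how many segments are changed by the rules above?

Segments that undergo a rule: /ɡ/ → [ɣ] (rule 4); /d/ → [ð] (rule 4); /d/ → [ð] (rule 4).
All other segments surface unchanged.

3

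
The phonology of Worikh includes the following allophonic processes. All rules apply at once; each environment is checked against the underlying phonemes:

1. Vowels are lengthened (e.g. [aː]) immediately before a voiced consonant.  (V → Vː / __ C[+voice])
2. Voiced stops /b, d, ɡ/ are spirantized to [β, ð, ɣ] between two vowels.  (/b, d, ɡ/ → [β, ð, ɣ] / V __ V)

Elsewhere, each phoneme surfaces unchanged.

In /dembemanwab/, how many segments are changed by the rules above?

Segments that undergo a rule: /e/ → [eː] (rule 1); /e/ → [eː] (rule 1); /a/ → [aː] (rule 1); /a/ → [aː] (rule 1).
All other segments surface unchanged.

4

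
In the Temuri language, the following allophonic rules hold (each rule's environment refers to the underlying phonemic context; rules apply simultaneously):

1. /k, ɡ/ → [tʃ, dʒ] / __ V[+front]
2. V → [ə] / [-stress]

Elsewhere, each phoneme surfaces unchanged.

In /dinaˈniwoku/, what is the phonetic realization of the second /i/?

[i]

/i/ (between /n/ and /w/): rule 2 targets it, but not in an unstressed syllable → unchanged [i].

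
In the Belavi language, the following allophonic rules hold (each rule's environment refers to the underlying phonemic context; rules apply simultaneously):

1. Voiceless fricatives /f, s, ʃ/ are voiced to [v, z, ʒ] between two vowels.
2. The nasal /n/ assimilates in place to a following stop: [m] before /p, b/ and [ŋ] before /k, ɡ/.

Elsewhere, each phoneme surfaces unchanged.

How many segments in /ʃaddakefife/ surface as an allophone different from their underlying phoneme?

Segments that undergo a rule: /f/ → [v] (rule 1); /f/ → [v] (rule 1).
All other segments surface unchanged.

2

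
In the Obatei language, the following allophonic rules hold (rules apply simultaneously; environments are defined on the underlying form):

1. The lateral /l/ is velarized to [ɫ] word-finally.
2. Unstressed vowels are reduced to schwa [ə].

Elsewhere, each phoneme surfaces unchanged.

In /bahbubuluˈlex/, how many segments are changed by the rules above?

4

Segments that undergo a rule: /a/ → [ə] (rule 2); /u/ → [ə] (rule 2); /u/ → [ə] (rule 2); /u/ → [ə] (rule 2).
All other segments surface unchanged.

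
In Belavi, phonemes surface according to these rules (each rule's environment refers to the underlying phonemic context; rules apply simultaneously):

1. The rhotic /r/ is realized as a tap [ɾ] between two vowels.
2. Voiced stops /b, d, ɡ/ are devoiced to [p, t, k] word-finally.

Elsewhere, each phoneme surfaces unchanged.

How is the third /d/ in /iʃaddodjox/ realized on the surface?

[d]

/d/ (between /o/ and /j/) fails the environment for rule 2, so it stays [d].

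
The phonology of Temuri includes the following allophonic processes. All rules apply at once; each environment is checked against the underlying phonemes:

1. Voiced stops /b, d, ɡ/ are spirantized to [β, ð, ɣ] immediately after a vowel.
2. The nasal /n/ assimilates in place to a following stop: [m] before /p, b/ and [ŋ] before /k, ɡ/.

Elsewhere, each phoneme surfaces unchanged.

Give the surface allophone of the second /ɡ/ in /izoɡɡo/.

/ɡ/ (between /ɡ/ and /o/) is in the target of rule 1 but the environment (immediately after a vowel) is not met → [ɡ].

[ɡ]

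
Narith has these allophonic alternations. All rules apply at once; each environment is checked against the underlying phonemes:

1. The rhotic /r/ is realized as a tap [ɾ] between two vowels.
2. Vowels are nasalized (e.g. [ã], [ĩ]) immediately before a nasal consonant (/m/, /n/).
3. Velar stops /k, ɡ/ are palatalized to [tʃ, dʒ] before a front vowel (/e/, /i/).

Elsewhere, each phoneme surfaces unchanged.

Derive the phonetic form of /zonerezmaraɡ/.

[zõneɾezmaɾaɡ]

/z/ (word-initial): no rule targets it → [z].
/o/ meets the environment for rule 2 (before a nasal consonant) → [õ].
/n/ — not in any rule's target class → [n].
/e/ (between /n/ and /r/): rule 2 targets it, but not before a nasal consonant → unchanged [e].
/r/ meets the environment for rule 1 (between two vowels) → [ɾ].
/e/ — between /r/ and /z/; rule 2 does not apply here → [e].
/z/ (between /e/ and /m/) is unaffected → [z].
/m/ — not in any rule's target class → [m].
/a/ — between /m/ and /r/; rule 2 does not apply here → [a].
/r/ — between /a/ and /a/, between two vowels — surfaces as [ɾ] (rule 1).
/a/ (between /r/ and /ɡ/): rule 2 targets it, but not before a nasal consonant → unchanged [a].
/ɡ/ (word-final): rule 3 targets it, but not before a front vowel → unchanged [ɡ].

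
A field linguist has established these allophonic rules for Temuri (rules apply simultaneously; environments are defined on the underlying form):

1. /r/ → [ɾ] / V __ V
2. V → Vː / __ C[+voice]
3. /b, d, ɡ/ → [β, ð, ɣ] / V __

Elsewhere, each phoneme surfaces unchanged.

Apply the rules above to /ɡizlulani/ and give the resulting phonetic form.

/ɡ/ (word-initial) is in the target of rule 3 but the environment (immediately after a vowel) is not met → [ɡ].
/i/ meets the environment for rule 2 (before a voiced consonant) → [iː].
/z/ — not in any rule's target class → [z].
/l/ (between /z/ and /u/): no rule targets it → [l].
Rule 2 applies to /u/ (between /l/ and /l/: before a voiced consonant) → [uː].
/l/ (between /u/ and /a/): no rule targets it → [l].
/a/ (between /l/ and /n/): before a voiced consonant, so rule 2 applies → [aː].
/n/ (between /a/ and /i/): no rule targets it → [n].
/i/ — word-final; rule 2 does not apply here → [i].

[ɡiːzluːlaːni]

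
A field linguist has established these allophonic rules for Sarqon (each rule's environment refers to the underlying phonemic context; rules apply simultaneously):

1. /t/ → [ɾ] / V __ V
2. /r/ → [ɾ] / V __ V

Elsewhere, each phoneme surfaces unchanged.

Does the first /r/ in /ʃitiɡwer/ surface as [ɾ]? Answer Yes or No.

No

/r/ — word-final; rule 2 does not apply here → [r].
The actual realization is [r], not [ɾ].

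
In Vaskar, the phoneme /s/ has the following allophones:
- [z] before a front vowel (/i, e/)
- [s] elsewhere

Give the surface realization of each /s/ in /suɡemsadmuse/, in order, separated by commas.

[s], [s], [z]

Occurrence 1 (position 1): no conditioning environment matches → elsewhere allophone [s].
Occurrence 2 (position 6): no conditioning environment matches → elsewhere allophone [s].
Occurrence 3 (position 11): before a front vowel (/i, e/) → [z].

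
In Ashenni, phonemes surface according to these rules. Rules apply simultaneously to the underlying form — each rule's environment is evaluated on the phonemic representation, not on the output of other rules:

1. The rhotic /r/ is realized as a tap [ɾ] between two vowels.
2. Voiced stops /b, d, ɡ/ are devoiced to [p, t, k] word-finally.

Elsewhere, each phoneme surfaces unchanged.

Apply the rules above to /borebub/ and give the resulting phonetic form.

[boɾebup]

/b/ (word-initial) fails the environment for rule 2, so it stays [b].
/r/ — between /o/ and /e/, between two vowels — surfaces as [ɾ] (rule 1).
/b/ (between /e/ and /u/) fails the environment for rule 2, so it stays [b].
/b/ — word-final, word-finally — surfaces as [p] (rule 2).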